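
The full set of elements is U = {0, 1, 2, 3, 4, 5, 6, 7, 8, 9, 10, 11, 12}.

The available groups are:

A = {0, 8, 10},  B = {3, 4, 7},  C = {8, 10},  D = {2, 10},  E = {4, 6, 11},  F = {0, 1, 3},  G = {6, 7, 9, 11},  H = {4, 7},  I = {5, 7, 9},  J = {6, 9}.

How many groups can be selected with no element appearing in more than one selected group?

C, E, F, I are pairwise disjoint (C={8,10}; E={4,6,11}; F={0,1,3}; I={5,7,9}).
Every remaining group overlaps one of these, and no 5 of the listed groups are pairwise disjoint, so 4 is the maximum.

4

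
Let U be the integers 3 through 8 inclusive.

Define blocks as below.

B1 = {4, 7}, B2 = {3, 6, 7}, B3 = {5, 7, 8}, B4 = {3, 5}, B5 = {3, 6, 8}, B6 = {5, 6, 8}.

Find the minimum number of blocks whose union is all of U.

3

B1 and B4 and B5 together: B1 ∪ B4 ∪ B5 = {3, 4, 5, 6, 7, 8} — every point is covered.
Only B1 contains 4, so B1 is forced; the remaining 4 points need at least 2 more blocks (each remaining block adds at most 3) — so at least 3 blocks are needed, and 3 is optimal.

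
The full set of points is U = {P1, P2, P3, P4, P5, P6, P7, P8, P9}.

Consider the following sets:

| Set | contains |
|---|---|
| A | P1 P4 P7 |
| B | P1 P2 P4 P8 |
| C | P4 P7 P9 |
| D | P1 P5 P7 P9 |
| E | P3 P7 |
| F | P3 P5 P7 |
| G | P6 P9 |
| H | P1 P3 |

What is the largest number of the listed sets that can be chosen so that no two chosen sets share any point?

B, F, G are pairwise disjoint (B={P1,P2,P4,P8}; F={P3,P5,P7}; G={P6,P9}).
Every remaining set overlaps one of these, and no 4 of the listed sets are pairwise disjoint, so 3 is the maximum.

3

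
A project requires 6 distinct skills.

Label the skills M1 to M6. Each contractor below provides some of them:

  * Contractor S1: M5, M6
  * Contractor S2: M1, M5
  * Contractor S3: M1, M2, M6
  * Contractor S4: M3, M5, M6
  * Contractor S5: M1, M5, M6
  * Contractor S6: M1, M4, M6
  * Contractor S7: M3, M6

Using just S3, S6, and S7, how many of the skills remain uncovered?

Union of S3, S6, S7 = {M1, M2, M3, M4, M6}.
Not covered: M5 — 1 skill.

1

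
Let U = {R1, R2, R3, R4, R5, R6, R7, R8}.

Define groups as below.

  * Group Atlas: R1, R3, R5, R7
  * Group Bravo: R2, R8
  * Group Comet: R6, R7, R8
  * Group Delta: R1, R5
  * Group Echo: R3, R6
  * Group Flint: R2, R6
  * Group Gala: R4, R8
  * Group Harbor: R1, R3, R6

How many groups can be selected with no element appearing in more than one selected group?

Delta, Flint, Gala are pairwise disjoint (Delta={R1,R5}; Flint={R2,R6}; Gala={R4,R8}).
Every remaining group overlaps one of these, and no 4 of the listed groups are pairwise disjoint, so 3 is the maximum.

3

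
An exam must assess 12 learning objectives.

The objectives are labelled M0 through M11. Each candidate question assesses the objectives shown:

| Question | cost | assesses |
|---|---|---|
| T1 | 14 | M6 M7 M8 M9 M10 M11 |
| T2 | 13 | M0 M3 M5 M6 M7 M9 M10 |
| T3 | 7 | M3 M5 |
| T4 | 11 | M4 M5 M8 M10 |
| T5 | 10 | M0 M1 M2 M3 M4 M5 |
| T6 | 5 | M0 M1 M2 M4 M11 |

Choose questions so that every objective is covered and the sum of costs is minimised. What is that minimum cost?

24

T1, T5 together cover every objective (T1 ∪ T5 = {M0, M1, M2, M3, M4, M5, M6, M7, M8, M9, M10, M11}); total cost 14 + 10 = 24.
The greedy pick T6, T2, T4 costs 29; no covering selection beats 24.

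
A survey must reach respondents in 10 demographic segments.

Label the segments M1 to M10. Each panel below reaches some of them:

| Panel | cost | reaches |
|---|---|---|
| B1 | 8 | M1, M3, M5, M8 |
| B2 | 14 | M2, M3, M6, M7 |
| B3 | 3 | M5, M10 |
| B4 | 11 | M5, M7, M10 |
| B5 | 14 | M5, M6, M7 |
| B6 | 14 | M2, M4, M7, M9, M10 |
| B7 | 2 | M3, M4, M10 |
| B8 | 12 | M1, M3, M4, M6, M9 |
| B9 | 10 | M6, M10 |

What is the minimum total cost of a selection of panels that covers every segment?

B1, B6, B9 together cover every segment (B1 ∪ B6 ∪ B9 = {M1, M2, M3, M4, M5, M6, M7, M8, M9, M10}); total cost 8 + 14 + 10 = 32.
The greedy pick B7, B1, B2, B8 costs 36; no covering selection beats 32.

32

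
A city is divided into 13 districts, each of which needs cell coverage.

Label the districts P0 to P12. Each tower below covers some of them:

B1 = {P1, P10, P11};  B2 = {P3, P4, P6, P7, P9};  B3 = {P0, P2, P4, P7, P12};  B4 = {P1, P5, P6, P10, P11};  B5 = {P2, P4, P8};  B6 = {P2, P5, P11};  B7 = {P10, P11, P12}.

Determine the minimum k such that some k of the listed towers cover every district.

4

Take {B2, B3, B4, B5}. Their union is {P0, P1, P2, P3, P4, P5, P6, P7, P8, P9, P10, P11, P12}, which is all 13 districts.
No 3 of the 7 towers cover everything (all 35 combinations miss at least one district), so 4 is optimal.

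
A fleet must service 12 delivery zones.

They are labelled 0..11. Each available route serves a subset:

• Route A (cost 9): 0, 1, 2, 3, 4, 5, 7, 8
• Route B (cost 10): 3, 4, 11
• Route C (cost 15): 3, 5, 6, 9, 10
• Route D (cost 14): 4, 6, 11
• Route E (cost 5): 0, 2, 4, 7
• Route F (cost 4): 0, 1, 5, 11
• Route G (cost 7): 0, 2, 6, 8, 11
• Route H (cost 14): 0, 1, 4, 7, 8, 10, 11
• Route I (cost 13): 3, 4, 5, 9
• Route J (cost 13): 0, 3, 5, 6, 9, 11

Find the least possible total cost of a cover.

A, C, F together cover every zone (A ∪ C ∪ F = {0, 1, 2, 3, 4, 5, 6, 7, 8, 9, 10, 11}); total cost 9 + 15 + 4 = 28.
The greedy pick F, E, G, C costs 31; no covering selection beats 28.

28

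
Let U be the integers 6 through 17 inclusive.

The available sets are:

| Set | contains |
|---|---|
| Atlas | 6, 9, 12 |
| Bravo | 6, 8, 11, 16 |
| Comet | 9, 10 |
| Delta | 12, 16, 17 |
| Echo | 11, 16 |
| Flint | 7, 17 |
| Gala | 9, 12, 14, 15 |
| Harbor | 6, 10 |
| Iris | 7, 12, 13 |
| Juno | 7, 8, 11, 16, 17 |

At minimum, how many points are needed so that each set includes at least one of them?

H = {10, 11, 12, 17} meets every set (each contains at least one member of H), and |H| = 4.
The sets Echo, Flint, Gala, Harbor are pairwise disjoint, so any hitting set needs a separate point for each — at least 4. Hence 4 is optimal.

4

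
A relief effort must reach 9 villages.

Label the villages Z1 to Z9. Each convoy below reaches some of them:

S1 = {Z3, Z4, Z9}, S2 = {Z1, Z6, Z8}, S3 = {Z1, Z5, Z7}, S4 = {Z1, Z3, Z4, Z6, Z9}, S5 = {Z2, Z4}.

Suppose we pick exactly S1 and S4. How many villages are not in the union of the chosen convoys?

Union of S1, S4 = {Z1, Z3, Z4, Z6, Z9}.
Not covered: Z2, Z5, Z7, Z8 — 4 villages.

4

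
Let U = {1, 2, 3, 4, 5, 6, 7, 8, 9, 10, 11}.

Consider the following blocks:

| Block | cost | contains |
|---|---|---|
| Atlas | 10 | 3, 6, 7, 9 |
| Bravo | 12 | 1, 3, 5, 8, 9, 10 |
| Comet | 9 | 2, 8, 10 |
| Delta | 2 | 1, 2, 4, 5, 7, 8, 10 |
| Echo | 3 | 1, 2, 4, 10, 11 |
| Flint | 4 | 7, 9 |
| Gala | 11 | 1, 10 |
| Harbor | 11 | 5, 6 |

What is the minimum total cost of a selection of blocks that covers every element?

15

Atlas, Delta, Echo together cover every element (Atlas ∪ Delta ∪ Echo = {1, 2, 3, 4, 5, 6, 7, 8, 9, 10, 11}); total cost 10 + 2 + 3 = 15.
No covering selection has total cost below 15.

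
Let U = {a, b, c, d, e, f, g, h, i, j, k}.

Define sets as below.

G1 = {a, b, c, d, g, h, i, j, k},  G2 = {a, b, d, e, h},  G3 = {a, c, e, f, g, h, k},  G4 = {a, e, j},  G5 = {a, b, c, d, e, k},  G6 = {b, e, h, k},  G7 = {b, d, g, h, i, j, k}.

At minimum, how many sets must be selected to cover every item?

G3 and G7 cover everything between them: the union {a, b, c, d, e, f, g, h, i, j, k} is all of U.
No single set has all 11 items (the largest, G1, has 9), so 2 is optimal.

2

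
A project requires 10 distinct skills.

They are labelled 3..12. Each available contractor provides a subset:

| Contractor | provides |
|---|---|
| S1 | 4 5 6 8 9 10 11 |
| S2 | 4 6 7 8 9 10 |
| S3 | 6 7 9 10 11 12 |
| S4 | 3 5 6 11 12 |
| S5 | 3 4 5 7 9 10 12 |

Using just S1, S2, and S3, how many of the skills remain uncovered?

1

Union of S1, S2, S3 = {4, 5, 6, 7, 8, 9, 10, 11, 12}.
Not covered: 3 — 1 skill.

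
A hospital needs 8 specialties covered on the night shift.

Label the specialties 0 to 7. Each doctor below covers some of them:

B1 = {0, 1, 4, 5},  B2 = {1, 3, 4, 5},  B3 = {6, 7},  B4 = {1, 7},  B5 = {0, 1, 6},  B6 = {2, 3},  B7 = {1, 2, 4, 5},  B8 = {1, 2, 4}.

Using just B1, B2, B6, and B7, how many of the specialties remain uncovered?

2

Union of B1, B2, B6, B7 = {0, 1, 2, 3, 4, 5}.
Not covered: 6, 7 — 2 specialties.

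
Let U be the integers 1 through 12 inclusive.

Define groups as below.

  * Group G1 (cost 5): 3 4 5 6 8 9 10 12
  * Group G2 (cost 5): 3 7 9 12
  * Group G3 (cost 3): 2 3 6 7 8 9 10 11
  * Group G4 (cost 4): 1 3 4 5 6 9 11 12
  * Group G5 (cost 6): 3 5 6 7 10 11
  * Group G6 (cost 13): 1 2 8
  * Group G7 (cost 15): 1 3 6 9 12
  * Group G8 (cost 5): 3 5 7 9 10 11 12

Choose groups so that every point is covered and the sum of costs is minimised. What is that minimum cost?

G3, G4 together cover every point (G3 ∪ G4 = {1, 2, 3, 4, 5, 6, 7, 8, 9, 10, 11, 12}); total cost 3 + 4 = 7.
No covering selection has total cost below 7.

7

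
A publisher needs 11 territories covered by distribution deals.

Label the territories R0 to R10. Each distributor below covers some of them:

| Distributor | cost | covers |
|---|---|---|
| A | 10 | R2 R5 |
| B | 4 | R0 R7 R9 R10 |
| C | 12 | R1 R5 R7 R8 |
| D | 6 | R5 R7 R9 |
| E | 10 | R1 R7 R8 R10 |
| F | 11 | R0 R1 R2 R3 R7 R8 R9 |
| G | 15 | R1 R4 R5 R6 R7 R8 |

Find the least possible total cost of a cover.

B, F, G together cover every territory (B ∪ F ∪ G = {R0, R1, R2, R3, R4, R5, R6, R7, R8, R9, R10}); total cost 4 + 11 + 15 = 30.
No covering selection has total cost below 30.

30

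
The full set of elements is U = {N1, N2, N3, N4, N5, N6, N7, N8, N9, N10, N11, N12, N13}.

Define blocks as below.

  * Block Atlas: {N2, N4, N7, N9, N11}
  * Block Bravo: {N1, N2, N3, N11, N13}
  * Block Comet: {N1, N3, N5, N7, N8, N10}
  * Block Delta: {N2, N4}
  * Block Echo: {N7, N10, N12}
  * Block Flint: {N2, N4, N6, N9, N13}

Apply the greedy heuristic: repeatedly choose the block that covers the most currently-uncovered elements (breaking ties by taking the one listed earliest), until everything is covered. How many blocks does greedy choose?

Greedy: pick Comet (covers 6 new) → pick Flint (covers 5 new) → pick Atlas (covers 1 new) → pick Echo (covers 1 new). Total picks: 4.

4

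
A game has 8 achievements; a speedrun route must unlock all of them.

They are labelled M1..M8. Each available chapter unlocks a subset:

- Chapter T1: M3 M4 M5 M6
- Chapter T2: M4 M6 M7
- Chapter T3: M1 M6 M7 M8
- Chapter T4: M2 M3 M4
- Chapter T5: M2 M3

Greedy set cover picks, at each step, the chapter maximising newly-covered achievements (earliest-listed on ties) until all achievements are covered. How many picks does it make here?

3

Greedy: pick T1 (covers 4 new) → pick T3 (covers 3 new) → pick T4 (covers 1 new). Total picks: 3.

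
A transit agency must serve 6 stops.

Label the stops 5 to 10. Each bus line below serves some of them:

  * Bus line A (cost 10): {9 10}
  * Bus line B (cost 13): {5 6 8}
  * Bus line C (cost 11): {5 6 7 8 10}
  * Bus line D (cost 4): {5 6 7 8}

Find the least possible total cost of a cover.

A, D together cover every stop (A ∪ D = {5, 6, 7, 8, 9, 10}); total cost 10 + 4 = 14.
No covering selection has total cost below 14.

14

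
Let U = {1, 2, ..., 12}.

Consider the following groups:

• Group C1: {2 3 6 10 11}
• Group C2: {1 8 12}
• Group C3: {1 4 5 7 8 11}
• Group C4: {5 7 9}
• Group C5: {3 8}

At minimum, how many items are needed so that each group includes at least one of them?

The 3 items {6, 8, 9} hit every group.
The groups C1, C2, C4 are pairwise disjoint, so any hitting set needs a separate item for each — at least 3. Hence 3 is optimal.

3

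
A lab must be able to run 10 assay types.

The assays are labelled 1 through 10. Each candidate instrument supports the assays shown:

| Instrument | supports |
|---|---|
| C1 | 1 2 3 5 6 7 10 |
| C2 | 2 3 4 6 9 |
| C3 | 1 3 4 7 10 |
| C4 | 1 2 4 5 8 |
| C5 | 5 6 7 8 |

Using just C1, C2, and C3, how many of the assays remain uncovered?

Union of C1, C2, C3 = {1, 2, 3, 4, 5, 6, 7, 9, 10}.
Not covered: 8 — 1 assay.

1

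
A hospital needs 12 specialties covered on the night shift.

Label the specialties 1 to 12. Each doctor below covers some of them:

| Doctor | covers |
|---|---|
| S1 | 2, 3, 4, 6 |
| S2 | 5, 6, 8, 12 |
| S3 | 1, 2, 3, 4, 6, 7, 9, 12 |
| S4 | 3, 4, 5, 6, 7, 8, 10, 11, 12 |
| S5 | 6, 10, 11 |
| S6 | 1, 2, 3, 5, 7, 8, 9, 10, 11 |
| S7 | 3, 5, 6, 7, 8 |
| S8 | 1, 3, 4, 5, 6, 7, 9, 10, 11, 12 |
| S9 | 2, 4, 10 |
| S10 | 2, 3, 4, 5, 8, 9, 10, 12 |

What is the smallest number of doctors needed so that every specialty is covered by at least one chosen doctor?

Take {S8, S10}. Their union is {1, 2, 3, 4, 5, 6, 7, 8, 9, 10, 11, 12}, which is all 12 specialties.
No single doctor has all 12 specialties (the largest, S8, has 10), so 2 is optimal.

2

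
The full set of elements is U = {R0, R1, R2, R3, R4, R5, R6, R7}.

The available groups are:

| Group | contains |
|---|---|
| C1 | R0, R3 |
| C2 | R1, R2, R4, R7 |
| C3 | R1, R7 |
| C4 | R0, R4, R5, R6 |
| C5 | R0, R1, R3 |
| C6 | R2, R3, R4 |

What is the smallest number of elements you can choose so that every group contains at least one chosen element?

Take H = {R3, R5, R7}. Each listed group contains at least one of these, so H is a hitting set of size 3.
No choice of 2 elements meets every group, so 3 is the minimum.

3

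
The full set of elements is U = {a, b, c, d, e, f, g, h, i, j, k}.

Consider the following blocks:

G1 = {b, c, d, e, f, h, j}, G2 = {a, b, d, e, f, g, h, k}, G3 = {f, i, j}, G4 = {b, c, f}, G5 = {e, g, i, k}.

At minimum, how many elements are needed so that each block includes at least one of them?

2

T = {e, f} meets every block (each contains at least one member of T), and |T| = 2.
The blocks G4, G5 are pairwise disjoint, so any hitting set needs a separate element for each — at least 2. Hence 2 is optimal.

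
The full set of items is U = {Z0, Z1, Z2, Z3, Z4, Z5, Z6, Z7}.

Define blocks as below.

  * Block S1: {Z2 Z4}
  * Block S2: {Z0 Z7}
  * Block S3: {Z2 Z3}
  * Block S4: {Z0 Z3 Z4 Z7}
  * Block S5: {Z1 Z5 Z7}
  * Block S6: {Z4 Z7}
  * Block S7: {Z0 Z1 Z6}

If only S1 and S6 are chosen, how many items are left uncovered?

Union of S1, S6 = {Z2, Z4, Z7}.
Not covered: Z0, Z1, Z3, Z5, Z6 — 5 items.

5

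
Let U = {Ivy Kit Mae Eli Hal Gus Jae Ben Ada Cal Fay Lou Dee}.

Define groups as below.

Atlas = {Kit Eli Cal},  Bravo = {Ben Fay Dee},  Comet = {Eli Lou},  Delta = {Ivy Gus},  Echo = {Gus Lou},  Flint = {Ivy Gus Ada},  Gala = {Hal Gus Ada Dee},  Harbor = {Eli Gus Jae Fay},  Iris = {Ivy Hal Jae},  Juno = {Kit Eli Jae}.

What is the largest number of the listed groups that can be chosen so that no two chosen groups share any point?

4

Atlas, Bravo, Echo, Iris are pairwise disjoint (Atlas={Kit,Eli,Cal}; Bravo={Ben,Fay,Dee}; Echo={Gus,Lou}; Iris={Ivy,Hal,Jae}).
Every remaining group overlaps one of these, and no 5 of the listed groups are pairwise disjoint, so 4 is the maximum.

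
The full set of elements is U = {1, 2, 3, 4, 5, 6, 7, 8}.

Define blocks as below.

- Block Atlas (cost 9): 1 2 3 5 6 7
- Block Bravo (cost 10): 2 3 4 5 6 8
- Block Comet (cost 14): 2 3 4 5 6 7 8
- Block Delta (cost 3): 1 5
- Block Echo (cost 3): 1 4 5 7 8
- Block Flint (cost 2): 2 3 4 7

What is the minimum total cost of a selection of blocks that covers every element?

12

Atlas, Echo together cover every element (Atlas ∪ Echo = {1, 2, 3, 4, 5, 6, 7, 8}); total cost 9 + 3 = 12.
The greedy pick Flint, Echo, Atlas costs 14; no covering selection beats 12.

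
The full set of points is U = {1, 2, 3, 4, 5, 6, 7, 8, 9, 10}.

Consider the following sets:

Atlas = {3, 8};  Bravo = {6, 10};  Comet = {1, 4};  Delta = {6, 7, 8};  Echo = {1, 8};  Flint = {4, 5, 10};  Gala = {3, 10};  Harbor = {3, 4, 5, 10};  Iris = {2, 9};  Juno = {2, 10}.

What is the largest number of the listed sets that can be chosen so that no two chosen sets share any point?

Atlas, Bravo, Comet, Iris are pairwise disjoint (Atlas={3,8}; Bravo={6,10}; Comet={1,4}; Iris={2,9}).
Every remaining set overlaps one of these, and no 5 of the listed sets are pairwise disjoint, so 4 is the maximum.

4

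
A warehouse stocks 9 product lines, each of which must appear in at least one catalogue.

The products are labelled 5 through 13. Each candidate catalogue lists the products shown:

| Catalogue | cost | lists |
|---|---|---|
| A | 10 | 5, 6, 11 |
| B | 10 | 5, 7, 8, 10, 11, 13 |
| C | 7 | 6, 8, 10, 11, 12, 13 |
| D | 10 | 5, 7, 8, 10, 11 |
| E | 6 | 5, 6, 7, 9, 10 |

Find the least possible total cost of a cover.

C, E together cover every product (C ∪ E = {5, 6, 7, 8, 9, 10, 11, 12, 13}); total cost 7 + 6 = 13.
No covering selection has total cost below 13.

13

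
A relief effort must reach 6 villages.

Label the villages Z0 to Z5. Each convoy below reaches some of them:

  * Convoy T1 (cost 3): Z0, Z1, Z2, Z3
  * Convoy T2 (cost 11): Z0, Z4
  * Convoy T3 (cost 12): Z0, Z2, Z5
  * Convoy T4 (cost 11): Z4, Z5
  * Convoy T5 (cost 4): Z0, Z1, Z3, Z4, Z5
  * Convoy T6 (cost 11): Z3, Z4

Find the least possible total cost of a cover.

T1, T5 together cover every village (T1 ∪ T5 = {Z0, Z1, Z2, Z3, Z4, Z5}); total cost 3 + 4 = 7.
No covering selection has total cost below 7.

7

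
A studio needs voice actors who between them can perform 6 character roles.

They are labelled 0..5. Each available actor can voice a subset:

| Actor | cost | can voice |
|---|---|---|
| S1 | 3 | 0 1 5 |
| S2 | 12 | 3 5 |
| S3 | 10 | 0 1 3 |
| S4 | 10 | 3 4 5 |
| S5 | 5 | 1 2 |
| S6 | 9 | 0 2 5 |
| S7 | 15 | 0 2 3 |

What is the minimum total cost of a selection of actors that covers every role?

18

S1, S4, S5 together cover every role (S1 ∪ S4 ∪ S5 = {0, 1, 2, 3, 4, 5}); total cost 3 + 10 + 5 = 18.
No covering selection has total cost below 18.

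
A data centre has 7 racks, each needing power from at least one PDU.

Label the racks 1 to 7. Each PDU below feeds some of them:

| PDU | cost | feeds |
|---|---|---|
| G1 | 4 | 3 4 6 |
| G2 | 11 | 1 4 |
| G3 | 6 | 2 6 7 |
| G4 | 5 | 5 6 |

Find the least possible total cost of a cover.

26

G1, G2, G3, G4 together cover every rack (G1 ∪ G2 ∪ G3 ∪ G4 = {1, 2, 3, 4, 5, 6, 7}); total cost 4 + 11 + 6 + 5 = 26.
No covering selection has total cost below 26.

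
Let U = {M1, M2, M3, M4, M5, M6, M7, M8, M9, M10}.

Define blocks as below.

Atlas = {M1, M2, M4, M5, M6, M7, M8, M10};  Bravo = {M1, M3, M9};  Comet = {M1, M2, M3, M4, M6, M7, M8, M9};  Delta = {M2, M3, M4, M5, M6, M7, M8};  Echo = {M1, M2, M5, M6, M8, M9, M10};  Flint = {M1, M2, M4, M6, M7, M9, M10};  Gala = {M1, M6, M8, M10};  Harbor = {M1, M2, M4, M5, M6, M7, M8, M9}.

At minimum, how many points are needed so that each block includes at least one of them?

2

The 2 points {M8, M9} hit every block.
No single point lies in every block, so at least 2 are needed and 2 is optimal.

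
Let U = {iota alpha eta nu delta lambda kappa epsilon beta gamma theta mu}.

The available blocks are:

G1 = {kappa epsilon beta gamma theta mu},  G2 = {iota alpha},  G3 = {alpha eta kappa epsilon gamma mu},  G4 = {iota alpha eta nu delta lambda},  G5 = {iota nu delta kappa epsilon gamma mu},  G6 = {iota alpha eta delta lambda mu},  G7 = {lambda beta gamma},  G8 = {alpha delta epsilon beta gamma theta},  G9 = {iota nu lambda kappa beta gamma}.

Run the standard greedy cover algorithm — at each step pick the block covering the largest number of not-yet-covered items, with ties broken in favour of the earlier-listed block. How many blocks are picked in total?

3

Greedy: pick G5 (covers 7 new) → pick G4 (covers 3 new) → pick G1 (covers 2 new). Total picks: 3.
(The true minimum cover uses only 2 blocks, so greedy is not optimal here.)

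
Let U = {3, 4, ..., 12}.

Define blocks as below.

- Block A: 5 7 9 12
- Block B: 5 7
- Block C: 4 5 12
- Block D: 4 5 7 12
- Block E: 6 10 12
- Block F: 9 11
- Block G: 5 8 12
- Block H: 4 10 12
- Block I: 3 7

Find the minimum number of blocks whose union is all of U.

E and F and G and H and I together: E ∪ F ∪ G ∪ H ∪ I = {3, 4, 5, 6, 7, 8, 9, 10, 11, 12} — every point is covered.
Only G contains 8, so G is forced; the remaining 7 points need at least 4 more blocks (each remaining block adds at most 2) — so at least 5 blocks are needed, and 5 is optimal.

5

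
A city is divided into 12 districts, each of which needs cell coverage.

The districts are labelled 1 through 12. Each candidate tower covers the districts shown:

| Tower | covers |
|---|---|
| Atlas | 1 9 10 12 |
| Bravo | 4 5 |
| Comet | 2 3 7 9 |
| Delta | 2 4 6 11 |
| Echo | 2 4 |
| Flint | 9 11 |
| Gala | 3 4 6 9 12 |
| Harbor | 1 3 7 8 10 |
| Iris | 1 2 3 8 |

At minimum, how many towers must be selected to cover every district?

4

Bravo and Delta and Gala and Harbor together: Bravo ∪ Delta ∪ Gala ∪ Harbor = {1, 2, 3, 4, 5, 6, 7, 8, 9, 10, 11, 12} — every district is covered.
No 3 of the 9 towers cover everything (all 84 combinations miss at least one district), so 4 is optimal.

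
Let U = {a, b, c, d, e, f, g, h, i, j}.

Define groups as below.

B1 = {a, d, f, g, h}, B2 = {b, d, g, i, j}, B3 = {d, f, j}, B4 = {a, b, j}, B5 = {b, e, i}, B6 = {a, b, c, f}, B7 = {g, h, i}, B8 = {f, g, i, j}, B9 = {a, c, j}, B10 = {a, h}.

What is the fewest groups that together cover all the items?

B1, B5, and B9 cover everything between them: the union {a, b, c, d, e, f, g, h, i, j} is all of U.
Only B5 contains e, so B5 is forced; the remaining 7 items need at least 2 more groups (each remaining group adds at most 5) — so at least 3 groups are needed, and 3 is optimal.

3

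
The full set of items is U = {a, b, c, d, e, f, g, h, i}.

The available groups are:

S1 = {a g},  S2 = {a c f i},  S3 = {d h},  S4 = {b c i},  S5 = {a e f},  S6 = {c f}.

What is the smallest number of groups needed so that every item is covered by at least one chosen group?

Take {S1, S3, S4, S5}. Their union is {a, b, c, d, e, f, g, h, i}, which is all 9 items.
Only S1 contains g, so S1 is forced; the remaining 7 items need at least 3 more groups (each remaining group adds at most 3) — so at least 4 groups are needed, and 4 is optimal.

4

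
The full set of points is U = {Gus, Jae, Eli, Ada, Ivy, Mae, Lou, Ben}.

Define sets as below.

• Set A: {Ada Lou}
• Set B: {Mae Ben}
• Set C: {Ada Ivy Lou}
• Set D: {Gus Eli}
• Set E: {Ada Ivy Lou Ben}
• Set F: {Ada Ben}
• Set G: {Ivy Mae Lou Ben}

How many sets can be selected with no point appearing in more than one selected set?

A, B, D are pairwise disjoint (A={Ada,Lou}; B={Mae,Ben}; D={Gus,Eli}).
Every remaining set overlaps one of these, and no 4 of the listed sets are pairwise disjoint, so 3 is the maximum.

3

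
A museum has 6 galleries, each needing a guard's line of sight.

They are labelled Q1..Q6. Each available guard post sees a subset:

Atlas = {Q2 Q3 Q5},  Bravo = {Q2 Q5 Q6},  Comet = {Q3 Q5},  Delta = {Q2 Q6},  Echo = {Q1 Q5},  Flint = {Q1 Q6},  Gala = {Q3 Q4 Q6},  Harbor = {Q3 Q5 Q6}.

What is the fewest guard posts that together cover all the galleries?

3

Bravo and Flint and Gala together: Bravo ∪ Flint ∪ Gala = {Q1, Q2, Q3, Q4, Q5, Q6} — every gallery is covered.
Only Gala contains Q4, so Gala is forced; the remaining 3 galleries need at least 2 more guard posts (each remaining guard post adds at most 2) — so at least 3 guard posts are needed, and 3 is optimal.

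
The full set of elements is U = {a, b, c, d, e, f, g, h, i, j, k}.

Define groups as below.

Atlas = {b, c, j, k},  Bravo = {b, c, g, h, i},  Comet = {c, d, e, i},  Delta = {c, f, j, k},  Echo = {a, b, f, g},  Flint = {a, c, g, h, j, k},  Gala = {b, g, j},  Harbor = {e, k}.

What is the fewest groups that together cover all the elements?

Comet and Echo and Flint together: Comet ∪ Echo ∪ Flint = {a, b, c, d, e, f, g, h, i, j, k} — every element is covered.
Only Comet contains d, so Comet is forced; the remaining 7 elements need at least 2 more groups (each remaining group adds at most 5) — so at least 3 groups are needed, and 3 is optimal.

3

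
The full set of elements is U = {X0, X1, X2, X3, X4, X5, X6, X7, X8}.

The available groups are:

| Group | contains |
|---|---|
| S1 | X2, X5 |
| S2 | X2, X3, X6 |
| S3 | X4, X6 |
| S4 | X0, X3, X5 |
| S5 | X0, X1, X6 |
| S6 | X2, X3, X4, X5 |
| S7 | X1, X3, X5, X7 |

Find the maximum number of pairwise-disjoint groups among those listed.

2

S1, S3 are pairwise disjoint (S1={X2,X5}; S3={X4,X6}).
Every remaining group overlaps one of these, and no 3 of the listed groups are pairwise disjoint, so 2 is the maximum.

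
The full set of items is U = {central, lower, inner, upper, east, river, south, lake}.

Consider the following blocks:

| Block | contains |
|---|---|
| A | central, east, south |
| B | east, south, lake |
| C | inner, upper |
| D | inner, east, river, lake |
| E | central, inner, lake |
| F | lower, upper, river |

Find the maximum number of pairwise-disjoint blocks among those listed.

2

A, F are pairwise disjoint (A={central,east,south}; F={lower,upper,river}).
Every remaining block overlaps one of these, and no 3 of the listed blocks are pairwise disjoint, so 2 is the maximum.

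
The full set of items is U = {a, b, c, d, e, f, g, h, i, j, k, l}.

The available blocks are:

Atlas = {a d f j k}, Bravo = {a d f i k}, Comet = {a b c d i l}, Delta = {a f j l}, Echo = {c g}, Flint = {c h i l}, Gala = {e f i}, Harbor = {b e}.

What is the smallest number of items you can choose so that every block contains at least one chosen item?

3

The 3 items {b, c, f} hit every block.
The blocks Atlas, Echo, Harbor are pairwise disjoint, so any hitting set needs a separate item for each — at least 3. Hence 3 is optimal.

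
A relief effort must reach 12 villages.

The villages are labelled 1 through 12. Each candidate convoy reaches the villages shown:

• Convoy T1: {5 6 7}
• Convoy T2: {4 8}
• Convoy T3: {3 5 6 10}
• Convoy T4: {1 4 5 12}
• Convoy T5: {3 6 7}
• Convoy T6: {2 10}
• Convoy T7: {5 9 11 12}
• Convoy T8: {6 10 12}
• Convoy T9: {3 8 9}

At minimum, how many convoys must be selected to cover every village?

5

Take {T1, T4, T6, T7, T9}. Their union is {1, 2, 3, 4, 5, 6, 7, 8, 9, 10, 11, 12}, which is all 12 villages.
No 4 of the 9 convoys cover everything (all 126 combinations miss at least one village), so 5 is optimal.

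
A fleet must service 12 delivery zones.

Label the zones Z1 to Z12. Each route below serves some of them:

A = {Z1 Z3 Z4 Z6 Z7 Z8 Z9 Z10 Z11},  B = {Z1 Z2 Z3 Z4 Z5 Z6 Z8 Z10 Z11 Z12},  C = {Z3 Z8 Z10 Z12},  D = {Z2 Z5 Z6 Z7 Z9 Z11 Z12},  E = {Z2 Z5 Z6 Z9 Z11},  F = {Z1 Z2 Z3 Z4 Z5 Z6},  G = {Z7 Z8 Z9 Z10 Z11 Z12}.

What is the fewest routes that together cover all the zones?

2

Take {F, G}. Their union is {Z1, Z2, Z3, Z4, Z5, Z6, Z7, Z8, Z9, Z10, Z11, Z12}, which is all 12 zones.
No single route has all 12 zones (the largest, B, has 10), so 2 is optimal.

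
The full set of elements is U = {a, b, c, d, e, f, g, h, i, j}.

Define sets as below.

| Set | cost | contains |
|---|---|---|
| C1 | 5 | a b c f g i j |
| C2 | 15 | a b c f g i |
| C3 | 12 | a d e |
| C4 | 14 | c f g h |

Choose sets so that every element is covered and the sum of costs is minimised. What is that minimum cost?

C1, C3, C4 together cover every element (C1 ∪ C3 ∪ C4 = {a, b, c, d, e, f, g, h, i, j}); total cost 5 + 12 + 14 = 31.
No covering selection has total cost below 31.

31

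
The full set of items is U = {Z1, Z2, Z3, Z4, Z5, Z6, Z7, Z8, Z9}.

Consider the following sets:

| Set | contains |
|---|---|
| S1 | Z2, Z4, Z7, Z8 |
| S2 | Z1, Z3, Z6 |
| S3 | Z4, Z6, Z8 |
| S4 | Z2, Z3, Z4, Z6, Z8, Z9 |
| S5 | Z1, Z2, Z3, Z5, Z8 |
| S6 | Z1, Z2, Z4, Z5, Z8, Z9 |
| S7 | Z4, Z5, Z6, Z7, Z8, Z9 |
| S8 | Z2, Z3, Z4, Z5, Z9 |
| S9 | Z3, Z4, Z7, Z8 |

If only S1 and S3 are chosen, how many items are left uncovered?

4

Union of S1, S3 = {Z2, Z4, Z6, Z7, Z8}.
Not covered: Z1, Z3, Z5, Z9 — 4 items.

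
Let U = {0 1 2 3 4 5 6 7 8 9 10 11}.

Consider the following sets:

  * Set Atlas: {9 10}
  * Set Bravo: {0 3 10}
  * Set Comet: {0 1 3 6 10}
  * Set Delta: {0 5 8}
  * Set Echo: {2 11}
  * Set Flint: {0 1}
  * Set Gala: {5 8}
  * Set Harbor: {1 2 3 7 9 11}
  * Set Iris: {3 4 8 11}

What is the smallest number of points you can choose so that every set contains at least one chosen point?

The 4 points {1, 5, 10, 11} hit every set.
The sets Atlas, Echo, Flint, Gala are pairwise disjoint, so any hitting set needs a separate point for each — at least 4. Hence 4 is optimal.

4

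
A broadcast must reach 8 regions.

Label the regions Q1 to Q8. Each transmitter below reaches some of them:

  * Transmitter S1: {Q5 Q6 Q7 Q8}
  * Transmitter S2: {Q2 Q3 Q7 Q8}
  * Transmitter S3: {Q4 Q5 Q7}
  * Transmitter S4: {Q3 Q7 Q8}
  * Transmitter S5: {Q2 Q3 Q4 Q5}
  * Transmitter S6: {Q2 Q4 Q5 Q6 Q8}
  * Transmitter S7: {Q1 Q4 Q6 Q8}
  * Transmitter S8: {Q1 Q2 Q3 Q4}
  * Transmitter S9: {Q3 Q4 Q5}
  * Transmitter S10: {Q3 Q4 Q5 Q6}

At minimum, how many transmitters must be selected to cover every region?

Take {S1, S8}. Their union is {Q1, Q2, Q3, Q4, Q5, Q6, Q7, Q8}, which is all 8 regions.
No single transmitter has all 8 regions (the largest, S6, has 5), so 2 is optimal.

2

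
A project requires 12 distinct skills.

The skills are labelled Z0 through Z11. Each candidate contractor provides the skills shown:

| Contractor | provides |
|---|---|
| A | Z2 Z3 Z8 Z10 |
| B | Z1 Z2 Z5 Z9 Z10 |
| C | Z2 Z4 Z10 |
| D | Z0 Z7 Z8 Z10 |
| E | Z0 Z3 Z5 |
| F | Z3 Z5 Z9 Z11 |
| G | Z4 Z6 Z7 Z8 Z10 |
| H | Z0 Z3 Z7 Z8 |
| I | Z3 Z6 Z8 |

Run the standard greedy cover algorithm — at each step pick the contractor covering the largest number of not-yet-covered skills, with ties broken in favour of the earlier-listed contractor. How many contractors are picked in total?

Greedy: pick B (covers 5 new) → pick G (covers 4 new) → pick E (covers 2 new) → pick F (covers 1 new). Total picks: 4.

4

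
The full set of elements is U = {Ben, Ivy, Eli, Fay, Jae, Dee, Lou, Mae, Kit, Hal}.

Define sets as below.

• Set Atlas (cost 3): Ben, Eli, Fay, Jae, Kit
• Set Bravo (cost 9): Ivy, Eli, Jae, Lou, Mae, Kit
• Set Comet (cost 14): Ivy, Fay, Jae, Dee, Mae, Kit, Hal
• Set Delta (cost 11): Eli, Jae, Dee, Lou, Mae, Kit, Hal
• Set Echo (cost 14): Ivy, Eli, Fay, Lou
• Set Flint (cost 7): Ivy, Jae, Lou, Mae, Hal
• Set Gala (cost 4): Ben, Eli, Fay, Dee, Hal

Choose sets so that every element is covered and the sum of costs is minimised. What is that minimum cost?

13

Bravo, Gala together cover every element (Bravo ∪ Gala = {Ben, Ivy, Eli, Fay, Jae, Dee, Lou, Mae, Kit, Hal}); total cost 9 + 4 = 13.
The greedy pick Atlas, Flint, Gala costs 14; no covering selection beats 13.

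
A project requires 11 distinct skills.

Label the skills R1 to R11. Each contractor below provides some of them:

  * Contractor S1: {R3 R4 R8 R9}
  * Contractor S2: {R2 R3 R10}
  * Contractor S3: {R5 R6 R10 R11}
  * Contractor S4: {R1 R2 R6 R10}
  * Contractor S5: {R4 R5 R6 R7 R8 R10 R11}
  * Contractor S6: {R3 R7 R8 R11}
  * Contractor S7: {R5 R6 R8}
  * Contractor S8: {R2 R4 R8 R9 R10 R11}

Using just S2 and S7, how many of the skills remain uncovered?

Union of S2, S7 = {R2, R3, R5, R6, R8, R10}.
Not covered: R1, R4, R7, R9, R11 — 5 skills.

5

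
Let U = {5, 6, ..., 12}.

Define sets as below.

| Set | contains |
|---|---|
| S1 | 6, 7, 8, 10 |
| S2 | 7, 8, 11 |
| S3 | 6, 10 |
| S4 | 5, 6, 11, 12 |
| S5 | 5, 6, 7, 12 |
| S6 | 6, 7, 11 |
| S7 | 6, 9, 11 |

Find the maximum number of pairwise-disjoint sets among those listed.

2

S2, S3 are pairwise disjoint (S2={7,8,11}; S3={6,10}).
Every remaining set overlaps one of these, and no 3 of the listed sets are pairwise disjoint, so 2 is the maximum.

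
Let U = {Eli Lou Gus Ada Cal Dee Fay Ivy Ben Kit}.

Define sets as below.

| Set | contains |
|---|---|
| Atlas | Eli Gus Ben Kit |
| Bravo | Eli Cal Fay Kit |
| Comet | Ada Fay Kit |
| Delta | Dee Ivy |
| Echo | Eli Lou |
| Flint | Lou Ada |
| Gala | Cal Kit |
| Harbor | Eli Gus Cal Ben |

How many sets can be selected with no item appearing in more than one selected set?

Comet, Delta, Echo are pairwise disjoint (Comet={Ada,Fay,Kit}; Delta={Dee,Ivy}; Echo={Eli,Lou}).
Every remaining set overlaps one of these, and no 4 of the listed sets are pairwise disjoint, so 3 is the maximum.

3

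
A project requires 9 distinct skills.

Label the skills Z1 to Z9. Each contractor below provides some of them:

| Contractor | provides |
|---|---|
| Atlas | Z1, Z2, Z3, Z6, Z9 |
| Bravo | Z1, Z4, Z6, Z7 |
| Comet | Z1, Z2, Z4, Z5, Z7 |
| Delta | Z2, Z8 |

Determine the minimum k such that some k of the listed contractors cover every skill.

3

Atlas and Comet and Delta together: Atlas ∪ Comet ∪ Delta = {Z1, Z2, Z3, Z4, Z5, Z6, Z7, Z8, Z9} — every skill is covered.
Only Atlas contains Z3, so Atlas is forced; the remaining 4 skills need at least 2 more contractors (each remaining contractor adds at most 3) — so at least 3 contractors are needed, and 3 is optimal.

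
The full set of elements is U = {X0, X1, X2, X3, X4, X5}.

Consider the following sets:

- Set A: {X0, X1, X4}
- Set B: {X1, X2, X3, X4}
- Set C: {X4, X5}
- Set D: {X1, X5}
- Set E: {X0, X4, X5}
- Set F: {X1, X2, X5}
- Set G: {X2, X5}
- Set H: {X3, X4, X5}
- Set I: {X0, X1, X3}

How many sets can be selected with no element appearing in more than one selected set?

2

G, I are pairwise disjoint (G={X2,X5}; I={X0,X1,X3}).
Every remaining set overlaps one of these, and no 3 of the listed sets are pairwise disjoint, so 2 is the maximum.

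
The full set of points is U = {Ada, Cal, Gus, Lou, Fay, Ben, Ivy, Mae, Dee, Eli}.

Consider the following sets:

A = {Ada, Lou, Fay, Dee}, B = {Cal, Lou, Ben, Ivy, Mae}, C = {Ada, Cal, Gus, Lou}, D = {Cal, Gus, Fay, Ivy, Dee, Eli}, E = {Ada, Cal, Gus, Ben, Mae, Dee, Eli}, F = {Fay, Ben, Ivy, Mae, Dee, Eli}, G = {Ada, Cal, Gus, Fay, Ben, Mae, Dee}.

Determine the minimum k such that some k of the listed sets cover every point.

Take {C, F}. Their union is {Ada, Cal, Gus, Lou, Fay, Ben, Ivy, Mae, Dee, Eli}, which is all 10 points.
No single set has all 10 points (the largest, E, has 7), so 2 is optimal.

2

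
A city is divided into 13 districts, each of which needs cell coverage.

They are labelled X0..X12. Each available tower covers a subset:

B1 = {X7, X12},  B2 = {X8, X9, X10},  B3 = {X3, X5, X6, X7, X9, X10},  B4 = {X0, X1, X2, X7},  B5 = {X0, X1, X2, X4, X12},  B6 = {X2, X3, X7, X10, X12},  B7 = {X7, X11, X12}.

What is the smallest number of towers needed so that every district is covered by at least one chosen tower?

4

B2 and B3 and B5 and B7 together: B2 ∪ B3 ∪ B5 ∪ B7 = {X0, X1, X2, X3, X4, X5, X6, X7, X8, X9, X10, X11, X12} — every district is covered.
No 3 of the 7 towers cover everything (all 35 combinations miss at least one district), so 4 is optimal.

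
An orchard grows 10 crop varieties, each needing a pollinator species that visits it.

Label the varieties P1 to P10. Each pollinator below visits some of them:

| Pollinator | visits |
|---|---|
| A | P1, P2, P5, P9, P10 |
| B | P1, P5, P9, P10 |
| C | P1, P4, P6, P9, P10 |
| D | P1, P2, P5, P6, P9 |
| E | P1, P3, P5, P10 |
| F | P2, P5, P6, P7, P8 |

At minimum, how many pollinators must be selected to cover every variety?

Take {C, E, F}. Their union is {P1, P2, P3, P4, P5, P6, P7, P8, P9, P10}, which is all 10 varieties.
Only E contains P3, so E is forced; the remaining 6 varieties need at least 2 more pollinators (each remaining pollinator adds at most 4) — so at least 3 pollinators are needed, and 3 is optimal.

3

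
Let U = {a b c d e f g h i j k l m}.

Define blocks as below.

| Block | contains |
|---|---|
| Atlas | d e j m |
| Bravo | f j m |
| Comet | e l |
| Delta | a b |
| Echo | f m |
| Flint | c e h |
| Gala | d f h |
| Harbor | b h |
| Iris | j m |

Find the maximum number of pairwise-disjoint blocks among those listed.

4

Comet, Delta, Gala, Iris are pairwise disjoint (Comet={e,l}; Delta={a,b}; Gala={d,f,h}; Iris={j,m}).
Every remaining block overlaps one of these, and no 5 of the listed blocks are pairwise disjoint, so 4 is the maximum.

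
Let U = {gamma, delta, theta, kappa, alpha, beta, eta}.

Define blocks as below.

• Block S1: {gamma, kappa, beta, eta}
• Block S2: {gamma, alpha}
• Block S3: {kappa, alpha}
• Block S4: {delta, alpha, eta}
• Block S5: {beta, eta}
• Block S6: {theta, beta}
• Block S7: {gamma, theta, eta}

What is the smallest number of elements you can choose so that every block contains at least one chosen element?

The 3 elements {gamma, alpha, beta} hit every block.
No choice of 2 elements meets every block, so 3 is the minimum.

3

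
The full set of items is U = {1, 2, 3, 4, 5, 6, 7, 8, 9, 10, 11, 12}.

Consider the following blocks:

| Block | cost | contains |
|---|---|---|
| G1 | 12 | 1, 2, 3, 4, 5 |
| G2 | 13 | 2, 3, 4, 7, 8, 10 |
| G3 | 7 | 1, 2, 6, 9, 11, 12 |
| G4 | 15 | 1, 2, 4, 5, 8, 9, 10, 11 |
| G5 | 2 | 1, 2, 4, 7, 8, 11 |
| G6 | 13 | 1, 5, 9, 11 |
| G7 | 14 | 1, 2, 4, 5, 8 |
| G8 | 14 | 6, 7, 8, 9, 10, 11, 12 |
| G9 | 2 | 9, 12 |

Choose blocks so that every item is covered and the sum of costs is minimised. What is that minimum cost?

26

G1, G8 together cover every item (G1 ∪ G8 = {1, 2, 3, 4, 5, 6, 7, 8, 9, 10, 11, 12}); total cost 12 + 14 = 26.
The greedy pick G5, G9, G1, G3, G2 costs 36; no covering selection beats 26.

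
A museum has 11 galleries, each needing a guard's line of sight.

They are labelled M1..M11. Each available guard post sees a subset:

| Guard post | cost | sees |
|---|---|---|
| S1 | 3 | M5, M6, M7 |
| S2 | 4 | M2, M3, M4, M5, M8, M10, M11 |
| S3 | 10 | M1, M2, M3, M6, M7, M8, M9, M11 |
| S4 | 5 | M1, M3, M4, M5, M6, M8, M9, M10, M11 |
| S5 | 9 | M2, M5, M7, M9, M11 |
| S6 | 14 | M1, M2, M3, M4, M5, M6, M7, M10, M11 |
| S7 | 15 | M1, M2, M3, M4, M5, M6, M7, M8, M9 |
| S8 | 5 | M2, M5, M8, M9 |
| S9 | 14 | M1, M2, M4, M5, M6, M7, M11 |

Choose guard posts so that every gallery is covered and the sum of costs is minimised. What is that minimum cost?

12

S1, S2, S4 together cover every gallery (S1 ∪ S2 ∪ S4 = {M1, M2, M3, M4, M5, M6, M7, M8, M9, M10, M11}); total cost 3 + 4 + 5 = 12.
No covering selection has total cost below 12.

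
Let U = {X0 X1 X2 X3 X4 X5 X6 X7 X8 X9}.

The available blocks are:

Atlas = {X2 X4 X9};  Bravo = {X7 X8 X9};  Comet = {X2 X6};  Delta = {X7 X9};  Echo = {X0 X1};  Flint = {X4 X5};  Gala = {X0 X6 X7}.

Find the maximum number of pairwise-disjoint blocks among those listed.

4

Comet, Delta, Echo, Flint are pairwise disjoint (Comet={X2,X6}; Delta={X7,X9}; Echo={X0,X1}; Flint={X4,X5}).
Every remaining block overlaps one of these, and no 5 of the listed blocks are pairwise disjoint, so 4 is the maximum.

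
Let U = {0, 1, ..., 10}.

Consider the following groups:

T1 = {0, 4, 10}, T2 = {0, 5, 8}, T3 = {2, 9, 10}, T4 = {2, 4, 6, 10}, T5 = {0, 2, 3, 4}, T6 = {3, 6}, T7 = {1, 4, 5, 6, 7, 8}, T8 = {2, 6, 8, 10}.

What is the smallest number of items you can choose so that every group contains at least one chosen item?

3

H = {3, 5, 10} meets every group (each contains at least one member of H), and |H| = 3.
The groups T2, T3, T6 are pairwise disjoint, so any hitting set needs a separate item for each — at least 3. Hence 3 is optimal.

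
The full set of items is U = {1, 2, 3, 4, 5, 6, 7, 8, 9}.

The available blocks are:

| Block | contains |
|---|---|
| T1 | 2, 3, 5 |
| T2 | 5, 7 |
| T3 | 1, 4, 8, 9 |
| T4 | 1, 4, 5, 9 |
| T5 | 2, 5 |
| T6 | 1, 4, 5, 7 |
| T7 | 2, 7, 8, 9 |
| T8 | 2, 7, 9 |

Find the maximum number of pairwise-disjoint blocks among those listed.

T2, T3 are pairwise disjoint (T2={5,7}; T3={1,4,8,9}).
Every remaining block overlaps one of these, and no 3 of the listed blocks are pairwise disjoint, so 2 is the maximum.

2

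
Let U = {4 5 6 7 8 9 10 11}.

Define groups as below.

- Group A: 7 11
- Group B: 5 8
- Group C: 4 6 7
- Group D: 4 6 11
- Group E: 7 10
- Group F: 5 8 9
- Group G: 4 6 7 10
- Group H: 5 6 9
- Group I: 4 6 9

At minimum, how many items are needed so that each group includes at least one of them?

3

T = {5, 6, 7} meets every group (each contains at least one member of T), and |T| = 3.
The groups D, E, F are pairwise disjoint, so any hitting set needs a separate item for each — at least 3. Hence 3 is optimal.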